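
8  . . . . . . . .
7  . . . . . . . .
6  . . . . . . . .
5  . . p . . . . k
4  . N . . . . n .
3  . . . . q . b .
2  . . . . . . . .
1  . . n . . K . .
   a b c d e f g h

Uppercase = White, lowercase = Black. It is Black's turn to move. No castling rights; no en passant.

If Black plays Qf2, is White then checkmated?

After Qf2: white king on f1; in check: yes, from the black queen on f2.
King squares — e1: attacked by Qf2; g1: attacked by Qf2; e2: attacked by Nc1; f2: attacked by Bg3; g2: attacked by Qf2.
White has no legal moves → checkmate.

yes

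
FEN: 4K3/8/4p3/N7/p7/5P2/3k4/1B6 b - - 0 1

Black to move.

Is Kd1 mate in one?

no

After Kd1: white king on e8; in check: no.
White is not in check, so this cannot be checkmate.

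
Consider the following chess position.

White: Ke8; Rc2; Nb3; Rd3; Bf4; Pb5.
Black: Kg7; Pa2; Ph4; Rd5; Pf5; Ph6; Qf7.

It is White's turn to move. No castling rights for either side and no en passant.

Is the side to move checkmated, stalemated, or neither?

checkmate

White to move; white king on e8.
In check: yes, from the black queen on f7.
King squares — d7: attacked by Rd5; e7: attacked by Qf7; f7: attacked by Kg7; d8: attacked by Rd5; f8: attacked by Qf7.
Legal moves for White: none.
In check with no legal moves → checkmate.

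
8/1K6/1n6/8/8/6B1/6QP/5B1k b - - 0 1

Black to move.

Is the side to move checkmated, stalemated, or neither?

Black to move; black king on h1.
In check: yes, from the white queen on g2.
King squares — g1: attacked by Qg2; g2: attacked by Bf1; h2: attacked by Qg2.
Legal moves for Black: none.
In check with no legal moves → checkmate.

checkmate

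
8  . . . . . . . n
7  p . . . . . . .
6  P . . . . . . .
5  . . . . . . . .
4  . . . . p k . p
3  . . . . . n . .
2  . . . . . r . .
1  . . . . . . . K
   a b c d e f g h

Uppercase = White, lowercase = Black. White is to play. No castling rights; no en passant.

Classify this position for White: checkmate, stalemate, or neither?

White to move; white king on h1.
In check: no.
King squares — g1: attacked by Nf3; g2: attacked by Rf2; h2: attacked by Rf2.
Legal moves for White: none.
Not in check and no legal moves → stalemate.

stalemate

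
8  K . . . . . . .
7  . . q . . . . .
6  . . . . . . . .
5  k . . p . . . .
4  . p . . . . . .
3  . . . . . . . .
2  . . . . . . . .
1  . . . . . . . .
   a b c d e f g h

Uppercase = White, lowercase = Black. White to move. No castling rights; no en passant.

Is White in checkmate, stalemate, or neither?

stalemate

White to move; white king on a8.
In check: no.
King squares — a7: attacked by Qc7; b7: attacked by Qc7; b8: attacked by Qc7.
Legal moves for White: none.
Not in check and no legal moves → stalemate.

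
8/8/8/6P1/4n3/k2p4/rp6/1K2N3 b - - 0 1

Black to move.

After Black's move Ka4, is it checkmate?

After Ka4: white king on b1; in check: no.
White is not in check, so this cannot be checkmate.

no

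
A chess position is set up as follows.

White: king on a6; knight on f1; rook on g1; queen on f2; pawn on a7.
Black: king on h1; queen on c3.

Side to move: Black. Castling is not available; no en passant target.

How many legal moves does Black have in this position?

0

Black to move; king on h1.
In check: yes, from the white rook on g1.
Legal moves: none.
Count: 0.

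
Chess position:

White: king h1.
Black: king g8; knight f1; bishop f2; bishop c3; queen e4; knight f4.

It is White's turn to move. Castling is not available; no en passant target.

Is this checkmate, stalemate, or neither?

checkmate

White to move; white king on h1.
In check: yes, from the black queen on e4.
King squares — g1: attacked by Bf2; g2: attacked by Qe4; h2: attacked by Nf1.
Legal moves for White: none.
In check with no legal moves → checkmate.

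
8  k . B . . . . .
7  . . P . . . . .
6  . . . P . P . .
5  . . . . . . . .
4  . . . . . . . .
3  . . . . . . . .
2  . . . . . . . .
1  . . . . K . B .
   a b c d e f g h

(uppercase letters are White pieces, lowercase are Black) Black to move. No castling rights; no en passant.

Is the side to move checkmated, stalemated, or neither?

stalemate

Black to move; black king on a8.
In check: no.
King squares — a7: attacked by Bg1; b7: attacked by Bc8; b8: attacked by Pc7.
Legal moves for Black: none.
Not in check and no legal moves → stalemate.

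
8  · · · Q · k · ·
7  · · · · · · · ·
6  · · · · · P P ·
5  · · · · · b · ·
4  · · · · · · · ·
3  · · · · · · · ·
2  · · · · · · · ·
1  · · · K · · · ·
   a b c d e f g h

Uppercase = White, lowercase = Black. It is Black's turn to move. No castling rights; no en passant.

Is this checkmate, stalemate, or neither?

Black to move; black king on f8.
In check: yes, from the white queen on d8.
King squares — e7: attacked by Pf6; f7: attacked by Pg6; g7: attacked by Pf6; e8: attacked by Qd8; g8: attacked by Qd8.
Legal moves for Black: none.
In check with no legal moves → checkmate.

checkmate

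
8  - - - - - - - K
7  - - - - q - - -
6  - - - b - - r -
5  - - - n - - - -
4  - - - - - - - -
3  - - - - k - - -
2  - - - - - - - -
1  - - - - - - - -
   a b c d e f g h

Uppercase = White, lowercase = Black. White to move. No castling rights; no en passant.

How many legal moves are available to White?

White to move; king on h8.
In check: no.
Legal moves: none.
Count: 0.

0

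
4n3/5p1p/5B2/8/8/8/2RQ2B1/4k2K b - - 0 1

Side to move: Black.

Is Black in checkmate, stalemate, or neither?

checkmate

Black to move; black king on e1.
In check: yes, from the white queen on d2.
King squares — d1: attacked by Qd2; f1: attacked by Bg2; d2: attacked by Rc2; e2: attacked by Qd2; f2: attacked by Qd2.
Legal moves for Black: none.
In check with no legal moves → checkmate.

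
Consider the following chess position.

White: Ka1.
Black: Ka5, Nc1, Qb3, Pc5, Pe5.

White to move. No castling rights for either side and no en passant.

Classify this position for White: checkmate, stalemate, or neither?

stalemate

White to move; white king on a1.
In check: no.
King squares — b1: attacked by Qb3; a2: attacked by Nc1; b2: attacked by Qb3.
Legal moves for White: none.
Not in check and no legal moves → stalemate.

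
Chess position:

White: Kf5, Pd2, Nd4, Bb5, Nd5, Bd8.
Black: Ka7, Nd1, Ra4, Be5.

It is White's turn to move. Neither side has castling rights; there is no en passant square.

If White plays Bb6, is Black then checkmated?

no

After Bb6: black king on a7; in check: yes, from the white bishop on b6.
Black has 3 legal replies: Kb8, Ka8, Kb7.
In check but a legal move exists → not checkmate.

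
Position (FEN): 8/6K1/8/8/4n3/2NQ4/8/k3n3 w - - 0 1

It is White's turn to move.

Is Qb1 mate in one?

yes

After Qb1: black king on a1; in check: yes, from the white queen on b1.
King squares — b1: attacked by Nc3; a2: attacked by Qb1; b2: attacked by Qb1.
Black has no legal moves → checkmate.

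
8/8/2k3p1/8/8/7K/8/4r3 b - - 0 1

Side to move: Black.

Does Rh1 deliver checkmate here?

After Rh1: white king on h3; in check: yes, from the black rook on h1.
White has 3 legal replies: Kg4, Kg3, Kg2.
In check but a legal move exists → not checkmate.

no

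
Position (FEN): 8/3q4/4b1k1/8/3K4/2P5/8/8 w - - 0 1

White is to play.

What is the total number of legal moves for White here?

4

White to move; king on d4.
In check: yes, from the black queen on d7.
Legal moves: Ke5, Kc5, Ke4, Ke3.
Count: 4.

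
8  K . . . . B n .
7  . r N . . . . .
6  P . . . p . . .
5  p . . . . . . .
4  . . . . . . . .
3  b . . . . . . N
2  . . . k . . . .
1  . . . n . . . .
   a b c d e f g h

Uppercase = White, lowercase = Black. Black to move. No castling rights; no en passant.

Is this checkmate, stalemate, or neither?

neither

Black to move; black king on d2.
In check: no.
Legal moves for Black include: Ne7, Nh6, Nf6, Rb8+, Rxc7, Ra7+, Rb6, Rb5, Rb4, Rb3, Rb2, Rb1, Bxf8, Be7, Bd6, Bc5, Bb4, Bb2, ... (list truncated; more exist).
Black has legal moves and is not in check → neither.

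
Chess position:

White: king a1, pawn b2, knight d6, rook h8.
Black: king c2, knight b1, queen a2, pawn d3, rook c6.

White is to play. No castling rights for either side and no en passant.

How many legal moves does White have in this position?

1

White to move; king on a1.
In check: yes, from the black queen on a2.
Legal moves: Kxa2.
Count: 1.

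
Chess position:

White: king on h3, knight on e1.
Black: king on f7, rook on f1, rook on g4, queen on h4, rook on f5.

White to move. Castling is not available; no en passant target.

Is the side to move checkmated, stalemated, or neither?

White to move; white king on h3.
In check: yes, from the black queen on h4.
King squares — g2: attacked by Rg4; h2: attacked by Qh4; g3: attacked by Rg4; g4: attacked by Qh4; h4: attacked by Rg4.
Legal moves for White: none.
In check with no legal moves → checkmate.

checkmate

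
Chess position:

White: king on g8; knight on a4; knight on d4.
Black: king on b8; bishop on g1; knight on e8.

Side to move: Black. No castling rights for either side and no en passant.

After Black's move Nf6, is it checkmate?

After Nf6: white king on g8; in check: yes, from the black knight on f6.
White has 4 legal replies: Kh8, Kf8, Kg7, Kf7.
In check but a legal move exists → not checkmate.

no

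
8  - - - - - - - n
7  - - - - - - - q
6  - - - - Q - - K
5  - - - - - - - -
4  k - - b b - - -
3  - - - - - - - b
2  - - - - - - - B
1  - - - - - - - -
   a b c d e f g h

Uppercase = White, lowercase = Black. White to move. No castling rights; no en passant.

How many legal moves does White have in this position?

1

White to move; king on h6.
In check: yes, from the black queen on h7.
Legal moves: Kg5.
Count: 1.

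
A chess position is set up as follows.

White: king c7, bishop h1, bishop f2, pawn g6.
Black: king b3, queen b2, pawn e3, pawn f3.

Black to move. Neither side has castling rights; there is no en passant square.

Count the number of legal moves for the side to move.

24

Black to move; king on b3.
In check: no.
Legal moves: Kc4, Kb4, Ka4, Kc3, Ka3, Kc2, Ka2, Qh8, Qg7+, Qf6, Qe5+, Qd4, Qc3+, Qa3, Qxf2, Qe2, Qd2, Qc2+, Qa2, Qc1+, Qb1, Qa1, exf2, e2.
Count: 24.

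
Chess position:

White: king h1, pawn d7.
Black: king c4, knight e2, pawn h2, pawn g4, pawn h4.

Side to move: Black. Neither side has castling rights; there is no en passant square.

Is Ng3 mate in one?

no

After Ng3: white king on h1; in check: yes, from the black knight on g3.
White has 2 legal replies: Kxh2, Kg2.
In check but a legal move exists → not checkmate.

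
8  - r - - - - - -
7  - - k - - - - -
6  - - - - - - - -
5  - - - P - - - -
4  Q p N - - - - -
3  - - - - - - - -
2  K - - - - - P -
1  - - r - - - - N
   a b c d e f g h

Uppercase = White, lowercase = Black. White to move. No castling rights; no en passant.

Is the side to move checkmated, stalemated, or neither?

White to move; white king on a2.
In check: no.
Legal moves for White include: Nd6, Nb6, Ne5, Na5, Ne3, Na3, Nd2, Nb2, Qe8, Qa8, Qd7+, Qa7+, Qc6+, Qa6, Qb5, Qa5+, Qxb4, Qb3, ... (list truncated; more exist).
White has legal moves and is not in check → neither.

neither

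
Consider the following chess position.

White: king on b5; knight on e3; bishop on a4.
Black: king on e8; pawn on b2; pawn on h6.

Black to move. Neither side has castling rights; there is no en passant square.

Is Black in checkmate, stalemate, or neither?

neither

Black to move; black king on e8.
In check: no.
Legal moves for Black: Kf8, Kd8, Kf7, Ke7, Kd7, h5, b1=Q+, b1=R+, b1=B, b1=N.
Black has 10 legal moves and is not in check → neither.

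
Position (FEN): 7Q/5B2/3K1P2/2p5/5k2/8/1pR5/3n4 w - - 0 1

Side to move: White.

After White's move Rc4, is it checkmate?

no

After Rc4: black king on f4; in check: yes, from the white rook on c4.
Black has 5 legal replies: Kg5, Kf5, Kg3, Kf3, Ke3.
In check but a legal move exists → not checkmate.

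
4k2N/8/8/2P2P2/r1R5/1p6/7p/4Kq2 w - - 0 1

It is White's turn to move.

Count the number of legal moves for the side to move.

2

White to move; king on e1.
In check: yes, from the black queen on f1.
Legal moves: Kd2, Kxf1.
Count: 2.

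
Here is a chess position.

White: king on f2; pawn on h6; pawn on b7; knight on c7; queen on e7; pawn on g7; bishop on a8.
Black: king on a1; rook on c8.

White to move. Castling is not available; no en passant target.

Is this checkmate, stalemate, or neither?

White to move; white king on f2.
In check: no.
Legal moves for White include: Qf8, Qe8, Qd8, Qf7, Qd7, Qf6+, Qe6, Qd6, Qg5, Qe5+, Qc5, Qh4, Qe4, Qb4, Qe3, Qa3+, Qe2, Qe1+, ... (list truncated; more exist).
White has legal moves and is not in check → neither.

neither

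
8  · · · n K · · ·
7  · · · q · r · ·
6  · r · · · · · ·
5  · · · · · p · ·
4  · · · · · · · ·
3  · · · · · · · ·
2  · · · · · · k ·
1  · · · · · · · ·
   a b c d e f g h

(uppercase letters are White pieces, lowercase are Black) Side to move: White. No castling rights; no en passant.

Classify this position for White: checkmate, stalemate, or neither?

White to move; white king on e8.
In check: yes, from the black queen on d7.
King squares — d7: attacked by Rf7; e7: attacked by Qd7; f7: attacked by Qd7; d8: attacked by Qd7; f8: attacked by Rf7.
Legal moves for White: none.
In check with no legal moves → checkmate.

checkmate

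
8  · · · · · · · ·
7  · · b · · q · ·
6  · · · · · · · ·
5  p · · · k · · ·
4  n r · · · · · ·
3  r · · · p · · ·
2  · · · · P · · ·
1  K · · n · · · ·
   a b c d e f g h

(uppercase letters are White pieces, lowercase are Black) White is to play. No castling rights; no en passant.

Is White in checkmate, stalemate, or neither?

checkmate

White to move; white king on a1.
In check: yes, from the black rook on a3.
King squares — b1: attacked by Rb4; a2: attacked by Ra3; b2: attacked by Nd1.
Legal moves for White: none.
In check with no legal moves → checkmate.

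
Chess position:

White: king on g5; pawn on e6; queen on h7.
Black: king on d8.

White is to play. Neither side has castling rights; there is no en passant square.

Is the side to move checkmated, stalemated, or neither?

White to move; white king on g5.
In check: no.
Legal moves for White include: Qh8+, Qg8+, Qg7, Qf7, Qe7+, Qd7#, Qc7+, Qb7, Qa7, Qh6, Qg6, Qh5, Qf5, Qh4, Qe4, Qh3, Qd3+, Qh2, ... (list truncated; more exist).
White has legal moves and is not in check → neither.

neither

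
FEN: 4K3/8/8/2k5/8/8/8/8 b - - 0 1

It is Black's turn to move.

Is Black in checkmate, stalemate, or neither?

neither

Black to move; black king on c5.
In check: no.
Legal moves for Black: Kd6, Kc6, Kb6, Kd5, Kb5, Kd4, Kc4, Kb4.
Black has 8 legal moves and is not in check → neither.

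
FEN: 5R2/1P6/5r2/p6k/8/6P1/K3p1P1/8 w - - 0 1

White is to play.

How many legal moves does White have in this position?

White to move; king on a2.
In check: no.
Legal moves: Rh8+, Rg8, Re8, Rd8, Rc8, Rb8, Ra8, Rf7, Rxf6, Kb3, Ka3, Kb2, Kb1, Ka1, b8=Q, b8=R, b8=B, b8=N, g4+.
Count: 19.

19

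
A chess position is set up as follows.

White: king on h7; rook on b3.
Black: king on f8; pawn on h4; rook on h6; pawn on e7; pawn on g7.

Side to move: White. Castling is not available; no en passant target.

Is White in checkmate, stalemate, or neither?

checkmate

White to move; white king on h7.
In check: yes, from the black rook on h6.
King squares — g6: attacked by Rh6; h6: attacked by Pg7; g7: attacked by Kf8; g8: attacked by Kf8; h8: attacked by Rh6.
Legal moves for White: none.
In check with no legal moves → checkmate.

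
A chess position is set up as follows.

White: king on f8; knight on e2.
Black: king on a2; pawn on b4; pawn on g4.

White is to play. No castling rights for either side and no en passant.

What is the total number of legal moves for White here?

11

White to move; king on f8.
In check: no.
Legal moves: Kg8, Ke8, Kg7, Kf7, Ke7, Nf4, Nd4, Ng3, Nc3+, Ng1, Nc1+.
Count: 11.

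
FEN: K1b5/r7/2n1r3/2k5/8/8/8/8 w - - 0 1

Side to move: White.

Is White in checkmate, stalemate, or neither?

White to move; white king on a8.
In check: yes, from the black rook on a7.
King squares — a7: attacked by Nc6; b7: attacked by Ra7; b8: attacked by Nc6.
Legal moves for White: none.
In check with no legal moves → checkmate.

checkmate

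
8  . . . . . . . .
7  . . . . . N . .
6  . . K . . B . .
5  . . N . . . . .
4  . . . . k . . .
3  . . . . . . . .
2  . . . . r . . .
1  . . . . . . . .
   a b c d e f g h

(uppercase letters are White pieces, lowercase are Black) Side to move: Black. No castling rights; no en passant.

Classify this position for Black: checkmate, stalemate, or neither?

neither

Black to move; black king on e4.
In check: yes, from the white knight on c5.
King squares — d3: attacked by Nc5; e3: available; f3: available; d4: attacked by Bf6; f4: available; d5: attacked by Kc6; e5: attacked by Bf6; f5: available.
Legal moves for Black: Kf5, Kf4, Kf3, Ke3.
Black is in check but has 4 legal moves → neither.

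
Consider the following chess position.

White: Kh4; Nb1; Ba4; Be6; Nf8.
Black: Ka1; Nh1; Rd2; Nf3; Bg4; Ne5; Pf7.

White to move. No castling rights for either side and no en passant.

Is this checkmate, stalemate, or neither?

White to move; white king on h4.
In check: yes, from the black knight on f3.
King squares — g3: attacked by Nh1; h3: attacked by Bg4; g4: attacked by Ne5; g5: attacked by Nf3; h5: attacked by Bg4.
Legal moves for White: none.
In check with no legal moves → checkmate.

checkmate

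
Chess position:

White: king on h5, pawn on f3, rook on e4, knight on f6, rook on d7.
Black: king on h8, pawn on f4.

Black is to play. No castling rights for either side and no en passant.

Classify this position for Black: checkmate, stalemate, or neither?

Black to move; black king on h8.
In check: no.
King squares — g7: attacked by Rd7; h7: attacked by Nf6; g8: attacked by Nf6.
Legal moves for Black: none.
Not in check and no legal moves → stalemate.

stalemate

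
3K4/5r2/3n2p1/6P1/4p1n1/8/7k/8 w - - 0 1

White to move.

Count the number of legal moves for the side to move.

White to move; king on d8.
In check: no.
Legal moves: none.
Count: 0.

0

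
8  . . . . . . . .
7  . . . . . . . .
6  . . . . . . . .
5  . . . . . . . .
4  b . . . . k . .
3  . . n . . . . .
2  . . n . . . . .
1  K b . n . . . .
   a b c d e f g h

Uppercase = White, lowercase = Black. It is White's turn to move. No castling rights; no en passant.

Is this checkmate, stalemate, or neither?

checkmate

White to move; white king on a1.
In check: yes, from the black knight on c2.
King squares — b1: attacked by Nc3; a2: attacked by Bb1; b2: attacked by Nd1.
Legal moves for White: none.
In check with no legal moves → checkmate.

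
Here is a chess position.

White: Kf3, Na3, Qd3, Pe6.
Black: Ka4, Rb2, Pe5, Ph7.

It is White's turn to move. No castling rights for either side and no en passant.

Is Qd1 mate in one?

After Qd1: black king on a4; in check: yes, from the white queen on d1.
Black has 5 legal replies: Ka5, Kb4, Kxa3, Rb3+, Rc2.
In check but a legal move exists → not checkmate.

no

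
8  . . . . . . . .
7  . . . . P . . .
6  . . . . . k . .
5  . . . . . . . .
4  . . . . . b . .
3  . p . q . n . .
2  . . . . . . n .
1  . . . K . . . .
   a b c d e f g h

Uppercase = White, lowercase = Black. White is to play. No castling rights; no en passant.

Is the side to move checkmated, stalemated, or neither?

White to move; white king on d1.
In check: yes, from the black queen on d3.
King squares — c1: attacked by Bf4; e1: attacked by Ng2; c2: attacked by Pb3; d2: attacked by Qd3; e2: attacked by Qd3.
Legal moves for White: none.
In check with no legal moves → checkmate.

checkmate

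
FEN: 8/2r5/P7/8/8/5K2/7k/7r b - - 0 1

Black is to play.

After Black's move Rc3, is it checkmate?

After Rc3: white king on f3; in check: yes, from the black rook on c3.
White has 5 legal replies: Kg4, Kf4, Ke4, Kf2, Ke2.
In check but a legal move exists → not checkmate.

no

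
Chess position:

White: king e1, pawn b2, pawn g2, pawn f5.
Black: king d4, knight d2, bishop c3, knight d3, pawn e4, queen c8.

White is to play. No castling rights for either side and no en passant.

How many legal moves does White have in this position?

2

White to move; king on e1.
In check: yes, from the black knight on d3.
Legal moves: Ke2, Kd1.
Count: 2.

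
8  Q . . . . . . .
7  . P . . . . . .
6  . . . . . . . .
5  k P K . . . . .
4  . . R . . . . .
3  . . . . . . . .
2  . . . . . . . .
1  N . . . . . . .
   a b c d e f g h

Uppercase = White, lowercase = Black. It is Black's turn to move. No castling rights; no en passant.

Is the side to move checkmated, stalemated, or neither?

Black to move; black king on a5.
In check: yes, from the white queen on a8.
King squares — a4: attacked by Rc4; b4: attacked by Rc4; b5: attacked by Kc5; a6: attacked by Pb5; b6: attacked by Kc5.
Legal moves for Black: none.
In check with no legal moves → checkmate.

checkmate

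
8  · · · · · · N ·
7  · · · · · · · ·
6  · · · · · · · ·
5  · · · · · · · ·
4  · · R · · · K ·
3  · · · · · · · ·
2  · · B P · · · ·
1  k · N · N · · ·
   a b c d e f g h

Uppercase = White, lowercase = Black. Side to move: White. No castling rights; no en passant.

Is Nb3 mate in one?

After Nb3: black king on a1; in check: yes, from the white knight on b3.
Black has 2 legal replies: Kb2, Ka2.
In check but a legal move exists → not checkmate.

no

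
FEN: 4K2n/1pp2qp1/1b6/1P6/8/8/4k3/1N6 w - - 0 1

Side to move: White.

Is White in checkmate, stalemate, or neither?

neither

White to move; white king on e8.
In check: yes, from the black queen on f7.
Legal moves for White: Kd8.
White is in check but has 1 legal move → neither.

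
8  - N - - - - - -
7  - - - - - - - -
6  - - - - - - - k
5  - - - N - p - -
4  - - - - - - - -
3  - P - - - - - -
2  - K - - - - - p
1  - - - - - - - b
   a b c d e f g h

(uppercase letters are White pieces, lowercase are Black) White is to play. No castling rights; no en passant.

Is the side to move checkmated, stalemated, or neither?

White to move; white king on b2.
In check: no.
Legal moves for White include: Nd7, Nc6, Na6, Ne7, Nc7, Nf6, Nb6, Nf4, Nb4, Ne3, Nc3, Kc3, Ka3, Kc2, Ka2, Kc1, Kb1, Ka1, ... (list truncated; more exist).
White has legal moves and is not in check → neither.

neither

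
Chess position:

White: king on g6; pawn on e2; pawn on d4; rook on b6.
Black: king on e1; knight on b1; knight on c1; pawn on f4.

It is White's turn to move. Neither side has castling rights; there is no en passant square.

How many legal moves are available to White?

23

White to move; king on g6.
In check: no.
Legal moves: Kh7, Kg7, Kf7, Kh6, Kf6, Kh5, Kg5, Kf5, Rb8, Rb7, Rf6, Re6, Rd6, Rc6, Ra6, Rb5, Rb4, Rb3, Rb2, Rxb1, d5, e3, e4.
Count: 23.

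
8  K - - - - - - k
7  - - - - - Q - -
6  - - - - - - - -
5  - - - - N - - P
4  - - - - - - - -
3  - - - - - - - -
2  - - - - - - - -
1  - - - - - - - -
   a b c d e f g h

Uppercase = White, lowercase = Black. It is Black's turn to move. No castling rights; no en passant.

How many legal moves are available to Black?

Black to move; king on h8.
In check: no.
Legal moves: none.
Count: 0.

0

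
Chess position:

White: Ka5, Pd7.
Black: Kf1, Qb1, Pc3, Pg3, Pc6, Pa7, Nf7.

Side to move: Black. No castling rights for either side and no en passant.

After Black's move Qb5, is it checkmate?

yes

After Qb5: white king on a5; in check: yes, from the black queen on b5.
King squares — a4: attacked by Qb5; b4: attacked by Qb5; b5: attacked by Pc6; a6: attacked by Qb5; b6: attacked by Qb5.
White has no legal moves → checkmate.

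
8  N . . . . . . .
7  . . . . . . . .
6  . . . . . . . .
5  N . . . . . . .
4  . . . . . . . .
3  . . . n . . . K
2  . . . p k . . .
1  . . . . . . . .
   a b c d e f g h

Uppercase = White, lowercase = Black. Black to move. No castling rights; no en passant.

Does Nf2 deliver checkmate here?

no

After Nf2: white king on h3; in check: yes, from the black knight on f2.
White has 4 legal replies: Kh4, Kg3, Kh2, Kg2.
In check but a legal move exists → not checkmate.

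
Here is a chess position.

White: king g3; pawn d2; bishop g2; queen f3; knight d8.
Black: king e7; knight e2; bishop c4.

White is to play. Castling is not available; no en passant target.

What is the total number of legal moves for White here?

White to move; king on g3.
In check: yes, from the black knight on e2.
Legal moves: Kh4, Kg4, Kh3, Kh2, Kf2, Qxe2+.
Count: 6.

6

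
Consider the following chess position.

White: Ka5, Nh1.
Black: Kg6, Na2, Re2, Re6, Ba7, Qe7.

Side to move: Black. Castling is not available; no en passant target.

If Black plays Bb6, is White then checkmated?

After Bb6: white king on a5; in check: yes, from the black bishop on b6.
White has 3 legal replies: Ka6, Kb5, Ka4.
In check but a legal move exists → not checkmate.

no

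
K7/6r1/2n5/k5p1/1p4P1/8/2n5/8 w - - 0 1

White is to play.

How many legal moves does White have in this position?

White to move; king on a8.
In check: no.
Legal moves: none.
Count: 0.

0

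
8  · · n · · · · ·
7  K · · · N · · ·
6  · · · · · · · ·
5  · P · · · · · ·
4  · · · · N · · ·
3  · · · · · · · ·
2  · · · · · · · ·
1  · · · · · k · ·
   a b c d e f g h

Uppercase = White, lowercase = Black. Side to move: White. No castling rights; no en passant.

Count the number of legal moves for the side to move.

5

White to move; king on a7.
In check: yes, from the black knight on c8.
Legal moves: Kb8, Ka8, Kb7, Ka6, Nxc8.
Count: 5.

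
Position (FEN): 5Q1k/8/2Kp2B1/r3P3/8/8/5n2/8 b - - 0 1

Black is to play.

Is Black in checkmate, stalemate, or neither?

checkmate

Black to move; black king on h8.
In check: yes, from the white queen on f8.
King squares — g7: attacked by Qf8; h7: attacked by Bg6; g8: attacked by Qf8.
Legal moves for Black: none.
In check with no legal moves → checkmate.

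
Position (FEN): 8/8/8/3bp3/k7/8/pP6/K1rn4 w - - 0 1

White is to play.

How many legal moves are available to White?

0

White to move; king on a1.
In check: yes, from the black rook on c1.
Legal moves: none.
Count: 0.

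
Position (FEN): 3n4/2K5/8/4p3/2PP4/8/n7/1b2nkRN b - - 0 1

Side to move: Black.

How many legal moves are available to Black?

Black to move; king on f1.
In check: yes, from the white rook on g1.
Legal moves: Ke2, Kxg1.
Count: 2.

2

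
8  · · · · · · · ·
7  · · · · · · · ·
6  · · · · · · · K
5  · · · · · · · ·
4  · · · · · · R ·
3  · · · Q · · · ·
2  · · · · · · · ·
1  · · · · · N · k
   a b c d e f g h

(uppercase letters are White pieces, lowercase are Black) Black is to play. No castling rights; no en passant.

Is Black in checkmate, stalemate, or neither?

stalemate

Black to move; black king on h1.
In check: no.
King squares — g1: attacked by Rg4; g2: attacked by Rg4; h2: attacked by Nf1.
Legal moves for Black: none.
Not in check and no legal moves → stalemate.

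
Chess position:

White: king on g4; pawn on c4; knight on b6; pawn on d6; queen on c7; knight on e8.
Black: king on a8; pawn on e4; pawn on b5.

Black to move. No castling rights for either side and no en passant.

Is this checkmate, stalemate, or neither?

checkmate

Black to move; black king on a8.
In check: yes, from the white knight on b6.
King squares — a7: attacked by Qc7; b7: attacked by Qc7; b8: attacked by Qc7.
Legal moves for Black: none.
In check with no legal moves → checkmate.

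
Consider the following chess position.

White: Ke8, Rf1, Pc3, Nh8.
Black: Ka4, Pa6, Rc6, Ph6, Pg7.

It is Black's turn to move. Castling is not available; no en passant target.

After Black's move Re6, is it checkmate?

no

After Re6: white king on e8; in check: yes, from the black rook on e6.
White has 4 legal replies: Kf8, Kd8, Kf7, Kd7.
In check but a legal move exists → not checkmate.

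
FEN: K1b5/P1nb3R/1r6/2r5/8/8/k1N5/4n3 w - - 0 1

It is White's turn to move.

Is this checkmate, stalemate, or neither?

checkmate

White to move; white king on a8.
In check: yes, from the black knight on c7.
King squares — a7: own pawn; b7: attacked by Rb6; b8: attacked by Rb6.
Legal moves for White: none.
In check with no legal moves → checkmate.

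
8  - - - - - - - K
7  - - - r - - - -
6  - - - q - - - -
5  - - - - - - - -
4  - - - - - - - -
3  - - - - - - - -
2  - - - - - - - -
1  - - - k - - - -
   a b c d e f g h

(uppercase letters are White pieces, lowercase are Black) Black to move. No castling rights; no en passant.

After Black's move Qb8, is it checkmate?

yes

After Qb8: white king on h8; in check: yes, from the black queen on b8.
King squares — g7: attacked by Rd7; h7: attacked by Rd7; g8: attacked by Qb8.
White has no legal moves → checkmate.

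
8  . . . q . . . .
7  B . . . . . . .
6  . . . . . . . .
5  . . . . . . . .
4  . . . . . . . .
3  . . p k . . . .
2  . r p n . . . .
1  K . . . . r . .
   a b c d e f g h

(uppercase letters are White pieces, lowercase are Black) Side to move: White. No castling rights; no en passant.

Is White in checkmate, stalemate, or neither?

White to move; white king on a1.
In check: yes, from the black rook on f1.
King squares — b1: attacked by Rf1; a2: attacked by Rb2; b2: attacked by Pc3.
Legal moves for White: none.
In check with no legal moves → checkmate.

checkmate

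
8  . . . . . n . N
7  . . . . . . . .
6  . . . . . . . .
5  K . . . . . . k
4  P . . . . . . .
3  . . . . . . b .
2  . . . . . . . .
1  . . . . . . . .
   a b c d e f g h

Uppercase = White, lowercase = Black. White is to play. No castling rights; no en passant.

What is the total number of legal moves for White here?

6

White to move; king on a5.
In check: no.
Legal moves: Nf7, Ng6, Kb6, Ka6, Kb5, Kb4.
Count: 6.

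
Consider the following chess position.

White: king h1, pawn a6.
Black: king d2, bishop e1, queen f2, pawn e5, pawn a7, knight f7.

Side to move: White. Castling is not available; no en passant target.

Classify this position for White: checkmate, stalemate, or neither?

White to move; white king on h1.
In check: no.
King squares — g1: attacked by Qf2; g2: attacked by Qf2; h2: attacked by Qf2.
Legal moves for White: none.
Not in check and no legal moves → stalemate.

stalemate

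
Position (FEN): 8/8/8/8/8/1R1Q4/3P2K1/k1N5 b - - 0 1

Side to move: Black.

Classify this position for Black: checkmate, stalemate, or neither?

stalemate

Black to move; black king on a1.
In check: no.
King squares — b1: attacked by Rb3; a2: attacked by Nc1; b2: attacked by Rb3.
Legal moves for Black: none.
Not in check and no legal moves → stalemate.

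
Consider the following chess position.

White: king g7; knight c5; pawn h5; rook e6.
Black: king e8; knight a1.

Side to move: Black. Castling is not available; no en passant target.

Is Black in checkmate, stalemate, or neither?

neither

Black to move; black king on e8.
In check: yes, from the white rook on e6.
Legal moves for Black: Kd8.
Black is in check but has 1 legal move → neither.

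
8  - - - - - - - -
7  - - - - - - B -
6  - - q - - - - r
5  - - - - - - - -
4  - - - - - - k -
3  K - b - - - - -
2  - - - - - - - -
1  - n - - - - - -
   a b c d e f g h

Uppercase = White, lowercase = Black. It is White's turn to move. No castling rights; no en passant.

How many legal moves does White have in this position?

White to move; king on a3.
In check: yes, from the black knight on b1.
Legal moves: Kb3, Ka2.
Count: 2.

2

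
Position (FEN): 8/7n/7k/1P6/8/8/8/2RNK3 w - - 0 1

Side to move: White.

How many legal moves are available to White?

18

White to move; king on e1.
In check: no.
Legal moves: Kf2, Ke2, Kd2, Kf1, Ne3, Nc3, Nf2, Nb2, Rc8, Rc7, Rc6+, Rc5, Rc4, Rc3, Rc2, Rb1, Ra1, b6.
Count: 18.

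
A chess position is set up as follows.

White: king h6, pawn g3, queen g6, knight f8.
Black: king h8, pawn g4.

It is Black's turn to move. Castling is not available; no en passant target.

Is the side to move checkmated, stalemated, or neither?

Black to move; black king on h8.
In check: no.
King squares — g7: attacked by Qg6; h7: attacked by Qg6; g8: attacked by Qg6.
Legal moves for Black: none.
Not in check and no legal moves → stalemate.

stalemate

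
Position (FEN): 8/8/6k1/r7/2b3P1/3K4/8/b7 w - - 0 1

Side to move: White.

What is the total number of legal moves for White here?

5

White to move; king on d3.
In check: yes, from the black bishop on c4.
Legal moves: Ke4, Kxc4, Ke3, Kd2, Kc2.
Count: 5.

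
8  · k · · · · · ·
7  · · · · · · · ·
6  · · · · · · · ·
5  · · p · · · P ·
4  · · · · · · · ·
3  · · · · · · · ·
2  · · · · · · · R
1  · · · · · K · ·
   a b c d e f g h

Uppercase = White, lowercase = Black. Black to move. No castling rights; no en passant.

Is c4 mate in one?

After c4: white king on f1; in check: no.
White is not in check, so this cannot be checkmate.

no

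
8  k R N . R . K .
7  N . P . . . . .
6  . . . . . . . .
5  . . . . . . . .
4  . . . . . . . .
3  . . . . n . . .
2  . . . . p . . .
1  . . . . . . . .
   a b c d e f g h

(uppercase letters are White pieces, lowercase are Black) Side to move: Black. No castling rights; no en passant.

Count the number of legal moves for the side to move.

0

Black to move; king on a8.
In check: yes, from the white rook on b8.
Legal moves: none.
Count: 0.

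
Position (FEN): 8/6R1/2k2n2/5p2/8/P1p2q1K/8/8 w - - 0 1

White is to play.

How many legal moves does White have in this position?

White to move; king on h3.
In check: yes, from the black queen on f3.
Legal moves: Kh4, Kh2, Rg3.
Count: 3.

3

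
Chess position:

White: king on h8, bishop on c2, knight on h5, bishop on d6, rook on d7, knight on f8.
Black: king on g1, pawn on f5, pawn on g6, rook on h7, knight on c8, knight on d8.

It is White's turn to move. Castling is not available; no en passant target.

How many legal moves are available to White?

4

White to move; king on h8.
In check: yes, from the black rook on h7.
Legal moves: Kg8, Kxh7, Nxh7, Rxh7.
Count: 4.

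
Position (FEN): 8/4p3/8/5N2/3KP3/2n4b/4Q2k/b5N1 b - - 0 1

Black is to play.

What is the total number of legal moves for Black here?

Black to move; king on h2.
In check: yes, from the white queen on e2.
Legal moves: Kh1, Kxg1, Bg2, Nxe2+.
Count: 4.

4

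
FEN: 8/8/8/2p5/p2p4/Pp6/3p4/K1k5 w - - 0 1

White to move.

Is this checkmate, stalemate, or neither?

stalemate

White to move; white king on a1.
In check: no.
King squares — b1: attacked by Kc1; a2: attacked by Pb3; b2: attacked by Kc1.
Legal moves for White: none.
Not in check and no legal moves → stalemate.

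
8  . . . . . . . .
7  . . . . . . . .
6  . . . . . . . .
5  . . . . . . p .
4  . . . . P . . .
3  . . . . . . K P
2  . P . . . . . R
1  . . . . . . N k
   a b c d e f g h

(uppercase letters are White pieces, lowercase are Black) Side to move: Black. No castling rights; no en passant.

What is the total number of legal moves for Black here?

1

Black to move; king on h1.
In check: yes, from the white rook on h2.
Legal moves: Kxg1.
Count: 1.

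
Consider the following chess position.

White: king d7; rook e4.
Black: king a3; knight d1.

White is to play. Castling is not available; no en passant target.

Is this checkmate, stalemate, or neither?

neither

White to move; white king on d7.
In check: no.
Legal moves for White include: Ke8, Kd8, Kc8, Ke7, Kc7, Ke6, Kd6, Kc6, Re8, Re7, Re6, Re5, Rh4, Rg4, Rf4, Rd4, Rc4, Rb4, ... (list truncated; more exist).
White has legal moves and is not in check → neither.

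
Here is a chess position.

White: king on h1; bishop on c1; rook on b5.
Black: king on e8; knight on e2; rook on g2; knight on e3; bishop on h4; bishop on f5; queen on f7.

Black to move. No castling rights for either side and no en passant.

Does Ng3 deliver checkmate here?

yes

After Ng3: white king on h1; in check: yes, from the black knight on g3.
King squares — g1: attacked by Rg2; g2: attacked by Ne3; h2: attacked by Rg2.
White has no legal moves → checkmate.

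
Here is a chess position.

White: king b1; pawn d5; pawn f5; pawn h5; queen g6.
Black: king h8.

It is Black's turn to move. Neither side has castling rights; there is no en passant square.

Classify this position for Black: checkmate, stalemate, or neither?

Black to move; black king on h8.
In check: no.
King squares — g7: attacked by Qg6; h7: attacked by Qg6; g8: attacked by Qg6.
Legal moves for Black: none.
Not in check and no legal moves → stalemate.

stalemate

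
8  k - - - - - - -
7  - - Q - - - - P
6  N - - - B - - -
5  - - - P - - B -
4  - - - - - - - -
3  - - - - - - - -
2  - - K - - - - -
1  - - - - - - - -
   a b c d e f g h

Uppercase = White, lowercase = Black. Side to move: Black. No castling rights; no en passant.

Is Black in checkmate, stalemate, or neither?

Black to move; black king on a8.
In check: no.
King squares — a7: attacked by Qc7; b7: attacked by Qc7; b8: attacked by Na6.
Legal moves for Black: none.
Not in check and no legal moves → stalemate.

stalemate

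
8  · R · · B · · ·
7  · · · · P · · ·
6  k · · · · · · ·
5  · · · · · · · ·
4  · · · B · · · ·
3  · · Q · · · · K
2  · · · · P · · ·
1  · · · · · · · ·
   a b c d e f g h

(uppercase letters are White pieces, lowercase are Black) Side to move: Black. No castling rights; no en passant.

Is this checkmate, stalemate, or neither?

Black to move; black king on a6.
In check: no.
King squares — a5: attacked by Qc3; b5: attacked by Rb8; b6: attacked by Bd4; a7: attacked by Bd4; b7: attacked by Rb8.
Legal moves for Black: none.
Not in check and no legal moves → stalemate.

stalemate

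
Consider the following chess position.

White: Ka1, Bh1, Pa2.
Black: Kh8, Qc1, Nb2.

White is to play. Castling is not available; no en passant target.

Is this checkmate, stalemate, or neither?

White to move; white king on a1.
In check: yes, from the black queen on c1.
King squares — b1: attacked by Qc1; a2: own pawn; b2: attacked by Qc1.
Legal moves for White: none.
In check with no legal moves → checkmate.

checkmate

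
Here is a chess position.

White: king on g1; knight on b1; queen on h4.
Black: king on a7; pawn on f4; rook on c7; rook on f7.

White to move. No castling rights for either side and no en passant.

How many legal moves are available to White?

24

White to move; king on g1.
In check: no.
Legal moves: Qh8, Qd8, Qh7, Qe7, Qh6, Qf6, Qh5, Qg5, Qg4, Qxf4, Qh3, Qg3, Qh2, Qf2+, Qh1, Qe1, Kh2, Kg2, Kf2, Kh1, Kf1, Nc3, Na3, Nd2.
Count: 24.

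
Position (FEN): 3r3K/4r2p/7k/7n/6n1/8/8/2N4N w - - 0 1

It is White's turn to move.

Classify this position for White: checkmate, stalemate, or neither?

checkmate

White to move; white king on h8.
In check: yes, from the black rook on d8.
King squares — g7: attacked by Nh5; h7: attacked by Kh6; g8: attacked by Rd8.
Legal moves for White: none.
In check with no legal moves → checkmate.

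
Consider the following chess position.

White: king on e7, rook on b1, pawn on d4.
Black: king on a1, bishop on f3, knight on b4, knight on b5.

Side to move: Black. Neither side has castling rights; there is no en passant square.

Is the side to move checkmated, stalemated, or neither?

neither

Black to move; black king on a1.
In check: yes, from the white rook on b1.
Legal moves for Black: Ka2, Kxb1.
Black is in check but has 2 legal moves → neither.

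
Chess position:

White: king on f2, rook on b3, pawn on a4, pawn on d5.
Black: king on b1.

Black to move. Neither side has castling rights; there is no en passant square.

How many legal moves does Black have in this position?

4

Black to move; king on b1.
In check: yes, from the white rook on b3.
Legal moves: Kc2, Ka2, Kc1, Ka1.
Count: 4.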